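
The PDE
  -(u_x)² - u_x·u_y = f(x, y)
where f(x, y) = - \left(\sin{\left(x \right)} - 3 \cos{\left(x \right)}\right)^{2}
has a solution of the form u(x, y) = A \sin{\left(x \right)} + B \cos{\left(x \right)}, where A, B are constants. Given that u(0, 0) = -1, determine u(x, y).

Answer: u(x, y) = - 3 \sin{\left(x \right)} - \cos{\left(x \right)}

Derivation:
Substitute the ansatz u = A \sin{\left(x \right)} + B \cos{\left(x \right)} into the left-hand side.
Derivatives of the ansatz:
  u_x = A \cos{\left(x \right)} - B \sin{\left(x \right)}
  u_y = 0
Term by term:
  -(u_x)² = - A^{2} \cos^{2}{\left(x \right)} + 2 A B \sin{\left(x \right)} \cos{\left(x \right)} - B^{2} \sin^{2}{\left(x \right)}
  -u_x·u_y = 0
So the left-hand side equals
  - A^{2} \cos^{2}{\left(x \right)} + 2 A B \sin{\left(x \right)} \cos{\left(x \right)} - B^{2} \sin^{2}{\left(x \right)}
This must equal f(x, y) identically; expanded, f = - \sin^{2}{\left(x \right)} + 6 \sin{\left(x \right)} \cos{\left(x \right)} - 9 \cos^{2}{\left(x \right)}.
Matching coefficients of the independent functions:
  [\sin{\left(x \right)} \cos{\left(x \right)}]:  2 A B = 6
  [\sin^{2}{\left(x \right)}]:  - B^{2} = -1
  [\cos^{2}{\left(x \right)}]:  - A^{2} = -9
These equations allow (A, B) = (-3, -1) or (3, 1).
Impose the point condition(s):
  u(0, 0) = -1  ⟹  B = -1
Only A = -3, B = -1 satisfies everything.
Hence u(x, y) = - 3 \sin{\left(x \right)} - \cos{\left(x \right)}.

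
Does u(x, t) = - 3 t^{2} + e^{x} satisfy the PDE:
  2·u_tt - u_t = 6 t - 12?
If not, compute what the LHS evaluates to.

Evaluate each term of the left-hand side for u = - 3 t^{2} + e^{x}.
Derivatives:
  u_tt = -6
  u_t = - 6 t
Terms:
  2·u_tt = -12
  -u_t = 6 t
Sum: LHS = 6 t - 12
This is exactly the given right-hand side, so u is a solution.

Answer: Yes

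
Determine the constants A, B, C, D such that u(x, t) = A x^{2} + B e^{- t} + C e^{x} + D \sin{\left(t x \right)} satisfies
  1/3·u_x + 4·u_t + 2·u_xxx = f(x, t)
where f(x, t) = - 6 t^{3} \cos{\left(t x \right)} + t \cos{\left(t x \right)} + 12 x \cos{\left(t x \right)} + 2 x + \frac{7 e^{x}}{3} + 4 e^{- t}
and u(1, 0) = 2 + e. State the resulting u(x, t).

Substitute the ansatz u = A x^{2} + B e^{- t} + C e^{x} + D \sin{\left(t x \right)} into the left-hand side.
Derivatives of the ansatz:
  u_x = 2 A x + C e^{x} + D t \cos{\left(t x \right)}
  u_t = - B e^{- t} + D x \cos{\left(t x \right)}
  u_xxx = C e^{x} - D t^{3} \cos{\left(t x \right)}
Term by term:
  1/3·u_x = \frac{2 A x}{3} + \frac{C e^{x}}{3} + \frac{D t \cos{\left(t x \right)}}{3}
  4·u_t = - 4 B e^{- t} + 4 D x \cos{\left(t x \right)}
  2·u_xxx = 2 C e^{x} - 2 D t^{3} \cos{\left(t x \right)}
So the left-hand side equals
  \frac{2 A x}{3} - 4 B e^{- t} + \frac{7 C e^{x}}{3} - 2 D t^{3} \cos{\left(t x \right)} + \frac{D t \cos{\left(t x \right)}}{3} + 4 D x \cos{\left(t x \right)}
This must equal f(x, t) = - 6 t^{3} \cos{\left(t x \right)} + t \cos{\left(t x \right)} + 12 x \cos{\left(t x \right)} + 2 x + \frac{7 e^{x}}{3} + 4 e^{- t} identically.
Matching coefficients of the independent functions:
  [x]:  \frac{2 A}{3} = 2
  [t \cos{\left(t x \right)}]:  \frac{D}{3} = 1
  [t^{3} \cos{\left(t x \right)}]:  - 2 D = -6
  [x \cos{\left(t x \right)}]:  4 D = 12
  [e^{- t}]:  - 4 B = 4
  [e^{x}]:  \frac{7 C}{3} = \frac{7}{3}
Solving: A = 3, B = -1, C = 1, D = 3.
Check against the point condition:
  u(1, 0) = 2 + e  ⟹  A + B + e C = 2 + e  ✓
Hence u(x, t) = 3 x^{2} + e^{x} + 3 \sin{\left(t x \right)} - e^{- t}.

Answer: u(x, t) = 3 x^{2} + e^{x} + 3 \sin{\left(t x \right)} - e^{- t}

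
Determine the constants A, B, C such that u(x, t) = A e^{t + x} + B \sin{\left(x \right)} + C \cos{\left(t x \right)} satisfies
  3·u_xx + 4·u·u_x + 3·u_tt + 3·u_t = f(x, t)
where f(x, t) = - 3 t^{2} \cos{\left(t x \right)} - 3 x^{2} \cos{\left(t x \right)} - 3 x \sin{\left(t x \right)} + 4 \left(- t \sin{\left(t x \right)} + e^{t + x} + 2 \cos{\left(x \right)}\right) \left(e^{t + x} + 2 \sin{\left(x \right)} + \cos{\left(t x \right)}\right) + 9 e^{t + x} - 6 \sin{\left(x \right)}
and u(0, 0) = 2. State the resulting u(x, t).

Substitute the ansatz u = A e^{t + x} + B \sin{\left(x \right)} + C \cos{\left(t x \right)} into the left-hand side.
Derivatives of the ansatz:
  u_xx = A e^{t} e^{x} - B \sin{\left(x \right)} - C t^{2} \cos{\left(t x \right)}
  u_x = A e^{t} e^{x} + B \cos{\left(x \right)} - C t \sin{\left(t x \right)}
  u_tt = A e^{t} e^{x} - C x^{2} \cos{\left(t x \right)}
  u_t = A e^{t} e^{x} - C x \sin{\left(t x \right)}
Term by term:
  3·u_xx = 3 A e^{t} e^{x} - 3 B \sin{\left(x \right)} - 3 C t^{2} \cos{\left(t x \right)}
  4·u·u_x = 4 A^{2} e^{2 t} e^{2 x} + 4 A B e^{t} e^{x} \sin{\left(x \right)} + 4 A B e^{t} e^{x} \cos{\left(x \right)} - 4 A C t e^{t} e^{x} \sin{\left(t x \right)} + 4 A C e^{t} e^{x} \cos{\left(t x \right)} + 4 B^{2} \sin{\left(x \right)} \cos{\left(x \right)} - 4 B C t \sin{\left(x \right)} \sin{\left(t x \right)} + 4 B C \cos{\left(x \right)} \cos{\left(t x \right)} - 4 C^{2} t \sin{\left(t x \right)} \cos{\left(t x \right)}
  3·u_tt = 3 A e^{t} e^{x} - 3 C x^{2} \cos{\left(t x \right)}
  3·u_t = 3 A e^{t} e^{x} - 3 C x \sin{\left(t x \right)}
So the left-hand side equals
  4 A^{2} e^{2 t} e^{2 x} + 4 A B e^{t} e^{x} \sin{\left(x \right)} + 4 A B e^{t} e^{x} \cos{\left(x \right)} - 4 A C t e^{t} e^{x} \sin{\left(t x \right)} + 4 A C e^{t} e^{x} \cos{\left(t x \right)} + 9 A e^{t} e^{x} + 4 B^{2} \sin{\left(x \right)} \cos{\left(x \right)} - 4 B C t \sin{\left(x \right)} \sin{\left(t x \right)} + 4 B C \cos{\left(x \right)} \cos{\left(t x \right)} - 3 B \sin{\left(x \right)} - 4 C^{2} t \sin{\left(t x \right)} \cos{\left(t x \right)} - 3 C t^{2} \cos{\left(t x \right)} - 3 C x^{2} \cos{\left(t x \right)} - 3 C x \sin{\left(t x \right)}
This must equal f(x, t) identically; expanded, f = - 3 t^{2} \cos{\left(t x \right)} - 4 t e^{t} e^{x} \sin{\left(t x \right)} - 8 t \sin{\left(x \right)} \sin{\left(t x \right)} - 4 t \sin{\left(t x \right)} \cos{\left(t x \right)} - 3 x^{2} \cos{\left(t x \right)} - 3 x \sin{\left(t x \right)} + 4 e^{2 t} e^{2 x} + 8 e^{t} e^{x} \sin{\left(x \right)} + 8 e^{t} e^{x} \cos{\left(x \right)} + 4 e^{t} e^{x} \cos{\left(t x \right)} + 9 e^{t} e^{x} + 16 \sin{\left(x \right)} \cos{\left(x \right)} - 6 \sin{\left(x \right)} + 8 \cos{\left(x \right)} \cos{\left(t x \right)}.
Matching coefficients of the independent functions:
  [t^{2} \cos{\left(t x \right)}, x \sin{\left(t x \right)}, x^{2} \cos{\left(t x \right)}]:  - 3 C = -3
  [e^{t} e^{x}]:  9 A = 9
  [e^{2 t} e^{2 x}]:  4 A^{2} = 4
  [\sin{\left(x \right)} \cos{\left(x \right)}]:  4 B^{2} = 16
  [\cos{\left(x \right)} \cos{\left(t x \right)}]:  4 B C = 8
  [t \sin{\left(x \right)} \sin{\left(t x \right)}]:  - 4 B C = -8
  [t \sin{\left(t x \right)} \cos{\left(t x \right)}]:  - 4 C^{2} = -4
  [e^{t} e^{x} \sin{\left(x \right)}, e^{t} e^{x} \cos{\left(x \right)}]:  4 A B = 8
  [e^{t} e^{x} \cos{\left(t x \right)}]:  4 A C = 4
  [t e^{t} e^{x} \sin{\left(t x \right)}]:  - 4 A C = -4
  [\sin{\left(x \right)}]:  - 3 B = -6
Solving: A = 1, B = 2, C = 1.
Check against the point condition:
  u(0, 0) = 2  ⟹  A + C = 2  ✓
Hence u(x, t) = e^{t + x} + 2 \sin{\left(x \right)} + \cos{\left(t x \right)}.

Answer: u(x, t) = e^{t + x} + 2 \sin{\left(x \right)} + \cos{\left(t x \right)}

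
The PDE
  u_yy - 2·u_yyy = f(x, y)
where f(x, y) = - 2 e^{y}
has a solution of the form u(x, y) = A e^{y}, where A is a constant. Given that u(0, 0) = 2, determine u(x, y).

Answer: u(x, y) = 2 e^{y}

Derivation:
Substitute the ansatz u = A e^{y} into the left-hand side.
Derivatives of the ansatz:
  u_yy = A e^{y}
  u_yyy = A e^{y}
Term by term:
  u_yy = A e^{y}
  -2·u_yyy = - 2 A e^{y}
So the left-hand side equals
  - A e^{y}
This must equal f(x, y) = - 2 e^{y} identically.
Matching coefficients of the independent functions:
  [e^{y}]:  - A = -2
Solving: A = 2.
Check against the point condition:
  u(0, 0) = 2  ⟹  A = 2  ✓
Hence u(x, y) = 2 e^{y}.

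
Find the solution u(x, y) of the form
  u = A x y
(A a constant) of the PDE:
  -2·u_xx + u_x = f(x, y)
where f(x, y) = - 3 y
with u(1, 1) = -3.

Substitute the ansatz u = A x y into the left-hand side.
Derivatives of the ansatz:
  u_xx = 0
  u_x = A y
Term by term:
  -2·u_xx = 0
  u_x = A y
So the left-hand side equals
  A y
This must equal f(x, y) = - 3 y identically.
Matching coefficients of the independent functions:
  [y]:  A = -3
Solving: A = -3.
Check against the point condition:
  u(1, 1) = -3  ⟹  A = -3  ✓
Hence u(x, y) = - 3 x y.

Answer: u(x, y) = - 3 x y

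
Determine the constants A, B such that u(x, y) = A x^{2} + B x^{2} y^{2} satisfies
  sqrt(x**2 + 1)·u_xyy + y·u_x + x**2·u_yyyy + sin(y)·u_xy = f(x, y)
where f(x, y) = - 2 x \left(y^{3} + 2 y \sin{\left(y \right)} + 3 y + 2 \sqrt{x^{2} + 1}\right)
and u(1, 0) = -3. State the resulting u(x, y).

Substitute the ansatz u = A x^{2} + B x^{2} y^{2} into the left-hand side.
Derivatives of the ansatz:
  u_xyy = 4 B x
  u_x = 2 A x + 2 B x y^{2}
  u_yyyy = 0
  u_xy = 4 B x y
Term by term:
  sqrt(x**2 + 1)·u_xyy = 4 B x \sqrt{x^{2} + 1}
  y·u_x = 2 A x y + 2 B x y^{3}
  x**2·u_yyyy = 0
  sin(y)·u_xy = 4 B x y \sin{\left(y \right)}
So the left-hand side equals
  2 A x y + 2 B x y^{3} + 4 B x y \sin{\left(y \right)} + 4 B x \sqrt{x^{2} + 1}
This must equal f(x, y) identically; expanded, f = - 2 x y^{3} - 4 x y \sin{\left(y \right)} - 6 x y - 4 x \sqrt{x^{2} + 1}.
Matching coefficients of the independent functions:
  [x y]:  2 A = -6
  [x y^{3}]:  2 B = -2
  [x \sqrt{x^{2} + 1}, x y \sin{\left(y \right)}]:  4 B = -4
Solving: A = -3, B = -1.
Check against the point condition:
  u(1, 0) = -3  ⟹  A = -3  ✓
Hence u(x, y) = - x^{2} y^{2} - 3 x^{2}.

Answer: u(x, y) = - x^{2} y^{2} - 3 x^{2}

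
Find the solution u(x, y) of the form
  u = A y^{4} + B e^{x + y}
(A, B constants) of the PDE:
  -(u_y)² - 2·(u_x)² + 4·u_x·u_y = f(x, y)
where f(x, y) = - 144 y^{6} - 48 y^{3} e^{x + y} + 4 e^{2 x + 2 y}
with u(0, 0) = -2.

Answer: u(x, y) = 3 y^{4} - 2 e^{x + y}

Derivation:
Substitute the ansatz u = A y^{4} + B e^{x + y} into the left-hand side.
Derivatives of the ansatz:
  u_y = 4 A y^{3} + B e^{x} e^{y}
  u_x = B e^{x} e^{y}
Term by term:
  -(u_y)² = - 16 A^{2} y^{6} - 8 A B y^{3} e^{x} e^{y} - B^{2} e^{2 x} e^{2 y}
  -2·(u_x)² = - 2 B^{2} e^{2 x} e^{2 y}
  4·u_x·u_y = 16 A B y^{3} e^{x} e^{y} + 4 B^{2} e^{2 x} e^{2 y}
So the left-hand side equals
  - 16 A^{2} y^{6} + 8 A B y^{3} e^{x} e^{y} + B^{2} e^{2 x} e^{2 y}
This must equal f(x, y) identically; expanded, f = - 144 y^{6} - 48 y^{3} e^{x} e^{y} + 4 e^{2 x} e^{2 y}.
Matching coefficients of the independent functions:
  [y^{6}]:  - 16 A^{2} = -144
  [e^{2 x} e^{2 y}]:  B^{2} = 4
  [y^{3} e^{x} e^{y}]:  8 A B = -48
These equations allow (A, B) = (-3, 2) or (3, -2).
Impose the point condition(s):
  u(0, 0) = -2  ⟹  B = -2
Only A = 3, B = -2 satisfies everything.
Hence u(x, y) = 3 y^{4} - 2 e^{x + y}.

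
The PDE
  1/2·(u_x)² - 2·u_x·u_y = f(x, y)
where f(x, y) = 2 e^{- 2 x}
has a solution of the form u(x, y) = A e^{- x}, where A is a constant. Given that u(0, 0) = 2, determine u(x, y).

Answer: u(x, y) = 2 e^{- x}

Derivation:
Substitute the ansatz u = A e^{- x} into the left-hand side.
Derivatives of the ansatz:
  u_x = - A e^{- x}
  u_y = 0
Term by term:
  1/2·(u_x)² = \frac{A^{2} e^{- 2 x}}{2}
  -2·u_x·u_y = 0
So the left-hand side equals
  \frac{A^{2} e^{- 2 x}}{2}
This must equal f(x, y) = 2 e^{- 2 x} identically.
Matching coefficients of the independent functions:
  [e^{- 2 x}]:  \frac{A^{2}}{2} = 2
These equations allow (A) = (-2) or (2).
Impose the point condition(s):
  u(0, 0) = 2  ⟹  A = 2
Only A = 2 satisfies everything.
Hence u(x, y) = 2 e^{- x}.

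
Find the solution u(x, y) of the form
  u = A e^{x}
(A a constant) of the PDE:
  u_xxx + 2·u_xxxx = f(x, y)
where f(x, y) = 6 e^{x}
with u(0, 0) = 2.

Substitute the ansatz u = A e^{x} into the left-hand side.
Derivatives of the ansatz:
  u_xxx = A e^{x}
  u_xxxx = A e^{x}
Term by term:
  u_xxx = A e^{x}
  2·u_xxxx = 2 A e^{x}
So the left-hand side equals
  3 A e^{x}
This must equal f(x, y) = 6 e^{x} identically.
Matching coefficients of the independent functions:
  [e^{x}]:  3 A = 6
Solving: A = 2.
Check against the point condition:
  u(0, 0) = 2  ⟹  A = 2  ✓
Hence u(x, y) = 2 e^{x}.

Answer: u(x, y) = 2 e^{x}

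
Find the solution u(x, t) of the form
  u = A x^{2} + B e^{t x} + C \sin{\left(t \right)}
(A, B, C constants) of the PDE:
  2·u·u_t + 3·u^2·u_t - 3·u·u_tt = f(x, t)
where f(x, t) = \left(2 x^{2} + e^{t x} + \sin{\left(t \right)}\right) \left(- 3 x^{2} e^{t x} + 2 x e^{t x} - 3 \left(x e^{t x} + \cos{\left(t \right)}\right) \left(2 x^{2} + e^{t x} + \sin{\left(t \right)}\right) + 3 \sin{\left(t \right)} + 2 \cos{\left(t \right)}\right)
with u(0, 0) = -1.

Substitute the ansatz u = A x^{2} + B e^{t x} + C \sin{\left(t \right)} into the left-hand side.
Derivatives of the ansatz:
  u_t = B x e^{t x} + C \cos{\left(t \right)}
  u_tt = B x^{2} e^{t x} - C \sin{\left(t \right)}
Term by term:
  2·u·u_t = 2 A B x^{3} e^{t x} + 2 A C x^{2} \cos{\left(t \right)} + 2 B^{2} x e^{2 t x} + 2 B C x e^{t x} \sin{\left(t \right)} + 2 B C e^{t x} \cos{\left(t \right)} + 2 C^{2} \sin{\left(t \right)} \cos{\left(t \right)}
  3·u^2·u_t = 3 A^{2} B x^{5} e^{t x} + 3 A^{2} C x^{4} \cos{\left(t \right)} + 6 A B^{2} x^{3} e^{2 t x} + 6 A B C x^{3} e^{t x} \sin{\left(t \right)} + 6 A B C x^{2} e^{t x} \cos{\left(t \right)} + 6 A C^{2} x^{2} \sin{\left(t \right)} \cos{\left(t \right)} + 3 B^{3} x e^{3 t x} + 6 B^{2} C x e^{2 t x} \sin{\left(t \right)} + 3 B^{2} C e^{2 t x} \cos{\left(t \right)} + 3 B C^{2} x e^{t x} \sin^{2}{\left(t \right)} + 6 B C^{2} e^{t x} \sin{\left(t \right)} \cos{\left(t \right)} + 3 C^{3} \sin^{2}{\left(t \right)} \cos{\left(t \right)}
  -3·u·u_tt = - 3 A B x^{4} e^{t x} + 3 A C x^{2} \sin{\left(t \right)} - 3 B^{2} x^{2} e^{2 t x} - 3 B C x^{2} e^{t x} \sin{\left(t \right)} + 3 B C e^{t x} \sin{\left(t \right)} + 3 C^{2} \sin^{2}{\left(t \right)}
So the left-hand side equals
  3 A^{2} B x^{5} e^{t x} + 3 A^{2} C x^{4} \cos{\left(t \right)} + 6 A B^{2} x^{3} e^{2 t x} + 6 A B C x^{3} e^{t x} \sin{\left(t \right)} + 6 A B C x^{2} e^{t x} \cos{\left(t \right)} - 3 A B x^{4} e^{t x} + 2 A B x^{3} e^{t x} + 6 A C^{2} x^{2} \sin{\left(t \right)} \cos{\left(t \right)} + 3 A C x^{2} \sin{\left(t \right)} + 2 A C x^{2} \cos{\left(t \right)} + 3 B^{3} x e^{3 t x} + 6 B^{2} C x e^{2 t x} \sin{\left(t \right)} + 3 B^{2} C e^{2 t x} \cos{\left(t \right)} - 3 B^{2} x^{2} e^{2 t x} + 2 B^{2} x e^{2 t x} + 3 B C^{2} x e^{t x} \sin^{2}{\left(t \right)} + 6 B C^{2} e^{t x} \sin{\left(t \right)} \cos{\left(t \right)} - 3 B C x^{2} e^{t x} \sin{\left(t \right)} + 2 B C x e^{t x} \sin{\left(t \right)} + 3 B C e^{t x} \sin{\left(t \right)} + 2 B C e^{t x} \cos{\left(t \right)} + 3 C^{3} \sin^{2}{\left(t \right)} \cos{\left(t \right)} + 3 C^{2} \sin^{2}{\left(t \right)} + 2 C^{2} \sin{\left(t \right)} \cos{\left(t \right)}
This must equal f(x, t) identically; expanded, f = - 12 x^{5} e^{t x} - 6 x^{4} e^{t x} - 12 x^{4} \cos{\left(t \right)} - 12 x^{3} e^{2 t x} - 12 x^{3} e^{t x} \sin{\left(t \right)} + 4 x^{3} e^{t x} - 3 x^{2} e^{2 t x} - 3 x^{2} e^{t x} \sin{\left(t \right)} - 12 x^{2} e^{t x} \cos{\left(t \right)} - 12 x^{2} \sin{\left(t \right)} \cos{\left(t \right)} + 6 x^{2} \sin{\left(t \right)} + 4 x^{2} \cos{\left(t \right)} - 3 x e^{3 t x} - 6 x e^{2 t x} \sin{\left(t \right)} + 2 x e^{2 t x} - 3 x e^{t x} \sin^{2}{\left(t \right)} + 2 x e^{t x} \sin{\left(t \right)} - 3 e^{2 t x} \cos{\left(t \right)} - 6 e^{t x} \sin{\left(t \right)} \cos{\left(t \right)} + 3 e^{t x} \sin{\left(t \right)} + 2 e^{t x} \cos{\left(t \right)} - 3 \sin^{2}{\left(t \right)} \cos{\left(t \right)} + 3 \sin^{2}{\left(t \right)} + 2 \sin{\left(t \right)} \cos{\left(t \right)}.
Matching coefficients of the independent functions:
(each divided by its leading coefficient; functions giving the same equation are listed together)
  [x e^{2 t x}, x^{2} e^{2 t x}]:  B^{2} - 1 = 0
  [x e^{3 t x}]:  B^{3} + 1 = 0
  [x^{2} \sin{\left(t \right)}, x^{2} \cos{\left(t \right)}]:  A C - 2 = 0
  [x^{3} e^{t x}, x^{4} e^{t x}]:  A B - 2 = 0
  [x^{3} e^{2 t x}]:  A B^{2} + 2 = 0
  [x^{4} \cos{\left(t \right)}]:  A^{2} C + 4 = 0
  [x^{5} e^{t x}]:  A^{2} B + 4 = 0
  [e^{t x} \sin{\left(t \right)}, e^{t x} \cos{\left(t \right)}, x e^{t x} \sin{\left(t \right)}, …]:  B C - 1 = 0
  [e^{2 t x} \cos{\left(t \right)}, x e^{2 t x} \sin{\left(t \right)}]:  B^{2} C + 1 = 0
  [\sin{\left(t \right)} \cos{\left(t \right)}, \sin^{2}{\left(t \right)}]:  C^{2} - 1 = 0
  [\sin^{2}{\left(t \right)} \cos{\left(t \right)}]:  C^{3} + 1 = 0
  [x e^{t x} \sin^{2}{\left(t \right)}, e^{t x} \sin{\left(t \right)} \cos{\left(t \right)}]:  B C^{2} + 1 = 0
  [x^{2} e^{t x} \cos{\left(t \right)}, x^{3} e^{t x} \sin{\left(t \right)}]:  A B C + 2 = 0
  [x^{2} \sin{\left(t \right)} \cos{\left(t \right)}]:  A C^{2} + 2 = 0
Solving: A = -2, B = -1, C = -1.
Check against the point condition:
  u(0, 0) = -1  ⟹  B = -1  ✓
Hence u(x, t) = - 2 x^{2} - e^{t x} - \sin{\left(t \right)}.

Answer: u(x, t) = - 2 x^{2} - e^{t x} - \sin{\left(t \right)}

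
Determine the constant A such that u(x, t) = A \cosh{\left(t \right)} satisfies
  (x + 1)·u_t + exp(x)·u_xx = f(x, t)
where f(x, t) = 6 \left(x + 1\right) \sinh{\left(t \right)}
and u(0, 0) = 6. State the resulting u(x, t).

Substitute the ansatz u = A \cosh{\left(t \right)} into the left-hand side.
Derivatives of the ansatz:
  u_t = A \sinh{\left(t \right)}
  u_xx = 0
Term by term:
  (x + 1)·u_t = A x \sinh{\left(t \right)} + A \sinh{\left(t \right)}
  exp(x)·u_xx = 0
So the left-hand side equals
  A x \sinh{\left(t \right)} + A \sinh{\left(t \right)}
This must equal f(x, t) identically; expanded, f = 6 x \sinh{\left(t \right)} + 6 \sinh{\left(t \right)}.
Matching coefficients of the independent functions:
  [x \sinh{\left(t \right)}, \sinh{\left(t \right)}]:  A = 6
Solving: A = 6.
Check against the point condition:
  u(0, 0) = 6  ⟹  A = 6  ✓
Hence u(x, t) = 6 \cosh{\left(t \right)}.

Answer: u(x, t) = 6 \cosh{\left(t \right)}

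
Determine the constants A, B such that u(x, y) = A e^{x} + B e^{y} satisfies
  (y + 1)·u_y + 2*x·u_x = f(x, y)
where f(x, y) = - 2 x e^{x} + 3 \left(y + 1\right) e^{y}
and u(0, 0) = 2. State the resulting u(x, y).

Substitute the ansatz u = A e^{x} + B e^{y} into the left-hand side.
Derivatives of the ansatz:
  u_y = B e^{y}
  u_x = A e^{x}
Term by term:
  (y + 1)·u_y = B y e^{y} + B e^{y}
  2*x·u_x = 2 A x e^{x}
So the left-hand side equals
  2 A x e^{x} + B y e^{y} + B e^{y}
This must equal f(x, y) identically; expanded, f = - 2 x e^{x} + 3 y e^{y} + 3 e^{y}.
Matching coefficients of the independent functions:
  [x e^{x}]:  2 A = -2
  [y e^{y}, e^{y}]:  B = 3
Solving: A = -1, B = 3.
Check against the point condition:
  u(0, 0) = 2  ⟹  A + B = 2  ✓
Hence u(x, y) = - e^{x} + 3 e^{y}.

Answer: u(x, y) = - e^{x} + 3 e^{y}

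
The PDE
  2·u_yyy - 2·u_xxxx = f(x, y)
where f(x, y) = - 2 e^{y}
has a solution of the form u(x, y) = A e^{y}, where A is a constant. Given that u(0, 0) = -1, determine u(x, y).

Substitute the ansatz u = A e^{y} into the left-hand side.
Derivatives of the ansatz:
  u_yyy = A e^{y}
  u_xxxx = 0
Term by term:
  2·u_yyy = 2 A e^{y}
  -2·u_xxxx = 0
So the left-hand side equals
  2 A e^{y}
This must equal f(x, y) = - 2 e^{y} identically.
Matching coefficients of the independent functions:
  [e^{y}]:  2 A = -2
Solving: A = -1.
Check against the point condition:
  u(0, 0) = -1  ⟹  A = -1  ✓
Hence u(x, y) = - e^{y}.

Answer: u(x, y) = - e^{y}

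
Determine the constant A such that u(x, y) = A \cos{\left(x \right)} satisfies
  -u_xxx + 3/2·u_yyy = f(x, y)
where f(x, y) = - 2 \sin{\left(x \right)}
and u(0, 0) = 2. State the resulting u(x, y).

Substitute the ansatz u = A \cos{\left(x \right)} into the left-hand side.
Derivatives of the ansatz:
  u_xxx = A \sin{\left(x \right)}
  u_yyy = 0
Term by term:
  -u_xxx = - A \sin{\left(x \right)}
  3/2·u_yyy = 0
So the left-hand side equals
  - A \sin{\left(x \right)}
This must equal f(x, y) = - 2 \sin{\left(x \right)} identically.
Matching coefficients of the independent functions:
  [\sin{\left(x \right)}]:  - A = -2
Solving: A = 2.
Check against the point condition:
  u(0, 0) = 2  ⟹  A = 2  ✓
Hence u(x, y) = 2 \cos{\left(x \right)}.

Answer: u(x, y) = 2 \cos{\left(x \right)}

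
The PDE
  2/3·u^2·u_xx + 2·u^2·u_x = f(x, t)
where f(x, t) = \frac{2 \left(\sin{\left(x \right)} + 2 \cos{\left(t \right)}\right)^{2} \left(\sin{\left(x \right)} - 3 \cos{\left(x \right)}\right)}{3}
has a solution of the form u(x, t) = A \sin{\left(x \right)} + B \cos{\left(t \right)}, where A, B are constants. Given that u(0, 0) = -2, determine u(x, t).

Answer: u(x, t) = - \sin{\left(x \right)} - 2 \cos{\left(t \right)}

Derivation:
Substitute the ansatz u = A \sin{\left(x \right)} + B \cos{\left(t \right)} into the left-hand side.
Derivatives of the ansatz:
  u_xx = - A \sin{\left(x \right)}
  u_x = A \cos{\left(x \right)}
Term by term:
  2/3·u^2·u_xx = - \frac{2 A^{3} \sin^{3}{\left(x \right)}}{3} - \frac{4 A^{2} B \sin^{2}{\left(x \right)} \cos{\left(t \right)}}{3} - \frac{2 A B^{2} \sin{\left(x \right)} \cos^{2}{\left(t \right)}}{3}
  2·u^2·u_x = 2 A^{3} \sin^{2}{\left(x \right)} \cos{\left(x \right)} + 4 A^{2} B \sin{\left(x \right)} \cos{\left(t \right)} \cos{\left(x \right)} + 2 A B^{2} \cos^{2}{\left(t \right)} \cos{\left(x \right)}
So the left-hand side equals
  - \frac{2 A^{3} \sin^{3}{\left(x \right)}}{3} + 2 A^{3} \sin^{2}{\left(x \right)} \cos{\left(x \right)} - \frac{4 A^{2} B \sin^{2}{\left(x \right)} \cos{\left(t \right)}}{3} + 4 A^{2} B \sin{\left(x \right)} \cos{\left(t \right)} \cos{\left(x \right)} - \frac{2 A B^{2} \sin{\left(x \right)} \cos^{2}{\left(t \right)}}{3} + 2 A B^{2} \cos^{2}{\left(t \right)} \cos{\left(x \right)}
This must equal f(x, t) identically; expanded, f = \frac{2 \sin^{3}{\left(x \right)}}{3} + \frac{8 \sin^{2}{\left(x \right)} \cos{\left(t \right)}}{3} - 2 \sin^{2}{\left(x \right)} \cos{\left(x \right)} + \frac{8 \sin{\left(x \right)} \cos^{2}{\left(t \right)}}{3} - 8 \sin{\left(x \right)} \cos{\left(t \right)} \cos{\left(x \right)} - 8 \cos^{2}{\left(t \right)} \cos{\left(x \right)}.
Matching coefficients of the independent functions:
  [\sin{\left(x \right)} \cos^{2}{\left(t \right)}]:  - \frac{2 A B^{2}}{3} = \frac{8}{3}
  [\sin^{2}{\left(x \right)} \cos{\left(t \right)}]:  - \frac{4 A^{2} B}{3} = \frac{8}{3}
  [\sin^{2}{\left(x \right)} \cos{\left(x \right)}]:  2 A^{3} = -2
  [\cos^{2}{\left(t \right)} \cos{\left(x \right)}]:  2 A B^{2} = -8
  [\sin{\left(x \right)} \cos{\left(t \right)} \cos{\left(x \right)}]:  4 A^{2} B = -8
  [\sin^{3}{\left(x \right)}]:  - \frac{2 A^{3}}{3} = \frac{2}{3}
Solving: A = -1, B = -2.
Check against the point condition:
  u(0, 0) = -2  ⟹  B = -2  ✓
Hence u(x, t) = - \sin{\left(x \right)} - 2 \cos{\left(t \right)}.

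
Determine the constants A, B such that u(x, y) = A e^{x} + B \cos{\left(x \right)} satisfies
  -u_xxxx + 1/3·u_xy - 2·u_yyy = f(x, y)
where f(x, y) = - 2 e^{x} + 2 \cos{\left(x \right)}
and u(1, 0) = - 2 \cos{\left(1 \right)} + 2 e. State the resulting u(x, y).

Substitute the ansatz u = A e^{x} + B \cos{\left(x \right)} into the left-hand side.
Derivatives of the ansatz:
  u_xxxx = A e^{x} + B \cos{\left(x \right)}
  u_xy = 0
  u_yyy = 0
Term by term:
  -u_xxxx = - A e^{x} - B \cos{\left(x \right)}
  1/3·u_xy = 0
  -2·u_yyy = 0
So the left-hand side equals
  - A e^{x} - B \cos{\left(x \right)}
This must equal f(x, y) = - 2 e^{x} + 2 \cos{\left(x \right)} identically.
Matching coefficients of the independent functions:
  [e^{x}]:  - A = -2
  [\cos{\left(x \right)}]:  - B = 2
Solving: A = 2, B = -2.
Check against the point condition:
  u(1, 0) = - 2 \cos{\left(1 \right)} + 2 e  ⟹  e A + B \cos{\left(1 \right)} = - 2 \cos{\left(1 \right)} + 2 e  ✓
Hence u(x, y) = 2 e^{x} - 2 \cos{\left(x \right)}.

Answer: u(x, y) = 2 e^{x} - 2 \cos{\left(x \right)}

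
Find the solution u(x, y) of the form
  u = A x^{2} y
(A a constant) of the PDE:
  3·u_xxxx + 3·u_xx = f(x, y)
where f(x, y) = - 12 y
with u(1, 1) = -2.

Substitute the ansatz u = A x^{2} y into the left-hand side.
Derivatives of the ansatz:
  u_xxxx = 0
  u_xx = 2 A y
Term by term:
  3·u_xxxx = 0
  3·u_xx = 6 A y
So the left-hand side equals
  6 A y
This must equal f(x, y) = - 12 y identically.
Matching coefficients of the independent functions:
  [y]:  6 A = -12
Solving: A = -2.
Check against the point condition:
  u(1, 1) = -2  ⟹  A = -2  ✓
Hence u(x, y) = - 2 x^{2} y.

Answer: u(x, y) = - 2 x^{2} y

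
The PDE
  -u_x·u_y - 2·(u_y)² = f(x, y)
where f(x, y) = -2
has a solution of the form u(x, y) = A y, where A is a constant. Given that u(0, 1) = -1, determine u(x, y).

Substitute the ansatz u = A y into the left-hand side.
Derivatives of the ansatz:
  u_x = 0
  u_y = A
Term by term:
  -u_x·u_y = 0
  -2·(u_y)² = - 2 A^{2}
So the left-hand side equals
  - 2 A^{2}
This must equal f(x, y) = -2 identically.
Matching coefficients of the independent functions:
  [constant term]:  - 2 A^{2} = -2
These equations allow (A) = (-1) or (1).
Impose the point condition(s):
  u(0, 1) = -1  ⟹  A = -1
Only A = -1 satisfies everything.
Hence u(x, y) = - y.

Answer: u(x, y) = - y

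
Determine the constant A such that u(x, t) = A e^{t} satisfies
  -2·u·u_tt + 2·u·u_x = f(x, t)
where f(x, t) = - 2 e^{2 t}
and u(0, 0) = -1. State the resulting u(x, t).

Substitute the ansatz u = A e^{t} into the left-hand side.
Derivatives of the ansatz:
  u_tt = A e^{t}
  u_x = 0
Term by term:
  -2·u·u_tt = - 2 A^{2} e^{2 t}
  2·u·u_x = 0
So the left-hand side equals
  - 2 A^{2} e^{2 t}
This must equal f(x, t) = - 2 e^{2 t} identically.
Matching coefficients of the independent functions:
  [e^{2 t}]:  - 2 A^{2} = -2
These equations allow (A) = (-1) or (1).
Impose the point condition(s):
  u(0, 0) = -1  ⟹  A = -1
Only A = -1 satisfies everything.
Hence u(x, t) = - e^{t}.

Answer: u(x, t) = - e^{t}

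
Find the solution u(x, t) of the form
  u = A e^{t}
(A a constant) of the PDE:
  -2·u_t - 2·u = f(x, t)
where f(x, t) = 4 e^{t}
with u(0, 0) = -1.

Substitute the ansatz u = A e^{t} into the left-hand side.
Derivatives of the ansatz:
  u_t = A e^{t}
Term by term:
  -2·u_t = - 2 A e^{t}
  -2·u = - 2 A e^{t}
So the left-hand side equals
  - 4 A e^{t}
This must equal f(x, t) = 4 e^{t} identically.
Matching coefficients of the independent functions:
  [e^{t}]:  - 4 A = 4
Solving: A = -1.
Check against the point condition:
  u(0, 0) = -1  ⟹  A = -1  ✓
Hence u(x, t) = - e^{t}.

Answer: u(x, t) = - e^{t}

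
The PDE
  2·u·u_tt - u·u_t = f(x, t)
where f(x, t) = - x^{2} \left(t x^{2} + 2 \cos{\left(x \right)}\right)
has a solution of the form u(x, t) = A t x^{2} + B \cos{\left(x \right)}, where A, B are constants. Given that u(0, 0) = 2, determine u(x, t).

Answer: u(x, t) = t x^{2} + 2 \cos{\left(x \right)}

Derivation:
Substitute the ansatz u = A t x^{2} + B \cos{\left(x \right)} into the left-hand side.
Derivatives of the ansatz:
  u_tt = 0
  u_t = A x^{2}
Term by term:
  2·u·u_tt = 0
  -u·u_t = - A^{2} t x^{4} - A B x^{2} \cos{\left(x \right)}
So the left-hand side equals
  - A^{2} t x^{4} - A B x^{2} \cos{\left(x \right)}
This must equal f(x, t) identically; expanded, f = - t x^{4} - 2 x^{2} \cos{\left(x \right)}.
Matching coefficients of the independent functions:
  [t x^{4}]:  - A^{2} = -1
  [x^{2} \cos{\left(x \right)}]:  - A B = -2
These equations allow (A, B) = (-1, -2) or (1, 2).
Impose the point condition(s):
  u(0, 0) = 2  ⟹  B = 2
Only A = 1, B = 2 satisfies everything.
Hence u(x, t) = t x^{2} + 2 \cos{\left(x \right)}.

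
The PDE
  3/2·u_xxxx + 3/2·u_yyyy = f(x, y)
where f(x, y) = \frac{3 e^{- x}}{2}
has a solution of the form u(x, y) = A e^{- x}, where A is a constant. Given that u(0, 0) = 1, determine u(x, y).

Answer: u(x, y) = e^{- x}

Derivation:
Substitute the ansatz u = A e^{- x} into the left-hand side.
Derivatives of the ansatz:
  u_xxxx = A e^{- x}
  u_yyyy = 0
Term by term:
  3/2·u_xxxx = \frac{3 A e^{- x}}{2}
  3/2·u_yyyy = 0
So the left-hand side equals
  \frac{3 A e^{- x}}{2}
This must equal f(x, y) = \frac{3 e^{- x}}{2} identically.
Matching coefficients of the independent functions:
  [e^{- x}]:  \frac{3 A}{2} = \frac{3}{2}
Solving: A = 1.
Check against the point condition:
  u(0, 0) = 1  ⟹  A = 1  ✓
Hence u(x, y) = e^{- x}.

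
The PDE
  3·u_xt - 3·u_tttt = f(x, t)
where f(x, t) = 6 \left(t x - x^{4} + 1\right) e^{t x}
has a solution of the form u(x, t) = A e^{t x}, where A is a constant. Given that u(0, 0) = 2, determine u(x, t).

Answer: u(x, t) = 2 e^{t x}

Derivation:
Substitute the ansatz u = A e^{t x} into the left-hand side.
Derivatives of the ansatz:
  u_xt = A t x e^{t x} + A e^{t x}
  u_tttt = A x^{4} e^{t x}
Term by term:
  3·u_xt = 3 A t x e^{t x} + 3 A e^{t x}
  -3·u_tttt = - 3 A x^{4} e^{t x}
So the left-hand side equals
  3 A t x e^{t x} - 3 A x^{4} e^{t x} + 3 A e^{t x}
This must equal f(x, t) identically; expanded, f = 6 t x e^{t x} - 6 x^{4} e^{t x} + 6 e^{t x}.
Matching coefficients of the independent functions:
  [x^{4} e^{t x}]:  - 3 A = -6
  [t x e^{t x}, e^{t x}]:  3 A = 6
Solving: A = 2.
Check against the point condition:
  u(0, 0) = 2  ⟹  A = 2  ✓
Hence u(x, t) = 2 e^{t x}.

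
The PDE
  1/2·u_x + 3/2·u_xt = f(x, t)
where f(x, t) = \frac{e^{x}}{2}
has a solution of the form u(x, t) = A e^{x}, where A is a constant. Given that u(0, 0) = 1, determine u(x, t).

Substitute the ansatz u = A e^{x} into the left-hand side.
Derivatives of the ansatz:
  u_x = A e^{x}
  u_xt = 0
Term by term:
  1/2·u_x = \frac{A e^{x}}{2}
  3/2·u_xt = 0
So the left-hand side equals
  \frac{A e^{x}}{2}
This must equal f(x, t) = \frac{e^{x}}{2} identically.
Matching coefficients of the independent functions:
  [e^{x}]:  \frac{A}{2} = \frac{1}{2}
Solving: A = 1.
Check against the point condition:
  u(0, 0) = 1  ⟹  A = 1  ✓
Hence u(x, t) = e^{x}.

Answer: u(x, t) = e^{x}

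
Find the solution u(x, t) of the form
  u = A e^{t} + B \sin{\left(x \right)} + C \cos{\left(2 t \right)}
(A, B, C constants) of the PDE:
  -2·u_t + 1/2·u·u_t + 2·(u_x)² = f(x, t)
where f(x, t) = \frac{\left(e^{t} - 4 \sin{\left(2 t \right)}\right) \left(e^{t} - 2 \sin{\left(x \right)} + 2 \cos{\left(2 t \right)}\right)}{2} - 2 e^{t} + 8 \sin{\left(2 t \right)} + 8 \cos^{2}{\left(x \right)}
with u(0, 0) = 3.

Substitute the ansatz u = A e^{t} + B \sin{\left(x \right)} + C \cos{\left(2 t \right)} into the left-hand side.
Derivatives of the ansatz:
  u_t = A e^{t} - 2 C \sin{\left(2 t \right)}
  u_x = B \cos{\left(x \right)}
Term by term:
  -2·u_t = - 2 A e^{t} + 4 C \sin{\left(2 t \right)}
  1/2·u·u_t = \frac{A^{2} e^{2 t}}{2} + \frac{A B e^{t} \sin{\left(x \right)}}{2} - A C e^{t} \sin{\left(2 t \right)} + \frac{A C e^{t} \cos{\left(2 t \right)}}{2} - B C \sin{\left(2 t \right)} \sin{\left(x \right)} - C^{2} \sin{\left(2 t \right)} \cos{\left(2 t \right)}
  2·(u_x)² = 2 B^{2} \cos^{2}{\left(x \right)}
So the left-hand side equals
  \frac{A^{2} e^{2 t}}{2} + \frac{A B e^{t} \sin{\left(x \right)}}{2} - A C e^{t} \sin{\left(2 t \right)} + \frac{A C e^{t} \cos{\left(2 t \right)}}{2} - 2 A e^{t} + 2 B^{2} \cos^{2}{\left(x \right)} - B C \sin{\left(2 t \right)} \sin{\left(x \right)} - C^{2} \sin{\left(2 t \right)} \cos{\left(2 t \right)} + 4 C \sin{\left(2 t \right)}
This must equal f(x, t) identically; expanded, f = \frac{e^{2 t}}{2} - 2 e^{t} \sin{\left(2 t \right)} - e^{t} \sin{\left(x \right)} + e^{t} \cos{\left(2 t \right)} - 2 e^{t} + 4 \sin{\left(2 t \right)} \sin{\left(x \right)} - 4 \sin{\left(2 t \right)} \cos{\left(2 t \right)} + 8 \sin{\left(2 t \right)} + 8 \cos^{2}{\left(x \right)}.
Matching coefficients of the independent functions:
  [e^{t} \sin{\left(2 t \right)}]:  - A C = -2
  [e^{t} \sin{\left(x \right)}]:  \frac{A B}{2} = -1
  [e^{t} \cos{\left(2 t \right)}]:  \frac{A C}{2} = 1
  [\sin{\left(2 t \right)} \sin{\left(x \right)}]:  - B C = 4
  [\sin{\left(2 t \right)} \cos{\left(2 t \right)}]:  - C^{2} = -4
  [e^{t}]:  - 2 A = -2
  [e^{2 t}]:  \frac{A^{2}}{2} = \frac{1}{2}
  [\sin{\left(2 t \right)}]:  4 C = 8
  [\cos^{2}{\left(x \right)}]:  2 B^{2} = 8
Solving: A = 1, B = -2, C = 2.
Check against the point condition:
  u(0, 0) = 3  ⟹  A + C = 3  ✓
Hence u(x, t) = e^{t} - 2 \sin{\left(x \right)} + 2 \cos{\left(2 t \right)}.

Answer: u(x, t) = e^{t} - 2 \sin{\left(x \right)} + 2 \cos{\left(2 t \right)}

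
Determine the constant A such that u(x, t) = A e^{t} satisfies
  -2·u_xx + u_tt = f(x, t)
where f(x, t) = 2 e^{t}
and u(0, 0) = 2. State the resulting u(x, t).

Substitute the ansatz u = A e^{t} into the left-hand side.
Derivatives of the ansatz:
  u_xx = 0
  u_tt = A e^{t}
Term by term:
  -2·u_xx = 0
  u_tt = A e^{t}
So the left-hand side equals
  A e^{t}
This must equal f(x, t) = 2 e^{t} identically.
Matching coefficients of the independent functions:
  [e^{t}]:  A = 2
Solving: A = 2.
Check against the point condition:
  u(0, 0) = 2  ⟹  A = 2  ✓
Hence u(x, t) = 2 e^{t}.

Answer: u(x, t) = 2 e^{t}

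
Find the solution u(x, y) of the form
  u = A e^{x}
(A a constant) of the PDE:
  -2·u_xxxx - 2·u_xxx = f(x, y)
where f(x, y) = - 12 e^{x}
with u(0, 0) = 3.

Substitute the ansatz u = A e^{x} into the left-hand side.
Derivatives of the ansatz:
  u_xxxx = A e^{x}
  u_xxx = A e^{x}
Term by term:
  -2·u_xxxx = - 2 A e^{x}
  -2·u_xxx = - 2 A e^{x}
So the left-hand side equals
  - 4 A e^{x}
This must equal f(x, y) = - 12 e^{x} identically.
Matching coefficients of the independent functions:
  [e^{x}]:  - 4 A = -12
Solving: A = 3.
Check against the point condition:
  u(0, 0) = 3  ⟹  A = 3  ✓
Hence u(x, y) = 3 e^{x}.

Answer: u(x, y) = 3 e^{x}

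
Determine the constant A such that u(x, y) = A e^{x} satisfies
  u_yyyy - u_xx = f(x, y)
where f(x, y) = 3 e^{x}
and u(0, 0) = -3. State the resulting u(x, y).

Substitute the ansatz u = A e^{x} into the left-hand side.
Derivatives of the ansatz:
  u_yyyy = 0
  u_xx = A e^{x}
Term by term:
  u_yyyy = 0
  -u_xx = - A e^{x}
So the left-hand side equals
  - A e^{x}
This must equal f(x, y) = 3 e^{x} identically.
Matching coefficients of the independent functions:
  [e^{x}]:  - A = 3
Solving: A = -3.
Check against the point condition:
  u(0, 0) = -3  ⟹  A = -3  ✓
Hence u(x, y) = - 3 e^{x}.

Answer: u(x, y) = - 3 e^{x}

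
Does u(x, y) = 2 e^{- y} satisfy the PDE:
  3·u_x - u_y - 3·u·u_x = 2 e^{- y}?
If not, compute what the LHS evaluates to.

Evaluate each term of the left-hand side for u = 2 e^{- y}.
Derivatives:
  u_x = 0
  u_y = - 2 e^{- y}
Terms:
  3·u_x = 0
  -u_y = 2 e^{- y}
  -3·u·u_x = 0
Sum: LHS = 2 e^{- y}
This is exactly the given right-hand side, so u is a solution.

Answer: Yes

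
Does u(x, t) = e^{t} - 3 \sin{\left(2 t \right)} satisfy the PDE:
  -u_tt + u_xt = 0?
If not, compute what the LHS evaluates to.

Evaluate each term of the left-hand side for u = e^{t} - 3 \sin{\left(2 t \right)}.
Derivatives:
  u_tt = e^{t} + 12 \sin{\left(2 t \right)}
  u_xt = 0
Terms:
  -u_tt = - e^{t} - 12 \sin{\left(2 t \right)}
  u_xt = 0
Sum: LHS = - e^{t} - 12 \sin{\left(2 t \right)}
Given right-hand side: 0. Difference LHS − RHS = - e^{t} - 12 \sin{\left(2 t \right)} ≠ 0, so u is not a solution.

Answer: No, the LHS evaluates to - e^{t} - 12 \sin{\left(2 t \right)}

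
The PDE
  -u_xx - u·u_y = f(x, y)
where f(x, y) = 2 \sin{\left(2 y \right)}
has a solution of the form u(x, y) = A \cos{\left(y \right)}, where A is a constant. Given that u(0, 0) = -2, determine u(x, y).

Substitute the ansatz u = A \cos{\left(y \right)} into the left-hand side.
Derivatives of the ansatz:
  u_xx = 0
  u_y = - A \sin{\left(y \right)}
Term by term:
  -u_xx = 0
  -u·u_y = A^{2} \sin{\left(y \right)} \cos{\left(y \right)}
So the left-hand side equals
  A^{2} \sin{\left(y \right)} \cos{\left(y \right)}
This must equal f(x, y) identically; expanded, f = 4 \sin{\left(y \right)} \cos{\left(y \right)}.
Matching coefficients of the independent functions:
  [\sin{\left(y \right)} \cos{\left(y \right)}]:  A^{2} = 4
These equations allow (A) = (-2) or (2).
Impose the point condition(s):
  u(0, 0) = -2  ⟹  A = -2
Only A = -2 satisfies everything.
Hence u(x, y) = - 2 \cos{\left(y \right)}.

Answer: u(x, y) = - 2 \cos{\left(y \right)}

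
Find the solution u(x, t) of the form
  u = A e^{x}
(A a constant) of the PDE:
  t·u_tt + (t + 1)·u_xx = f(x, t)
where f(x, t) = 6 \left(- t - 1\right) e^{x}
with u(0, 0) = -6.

Answer: u(x, t) = - 6 e^{x}

Derivation:
Substitute the ansatz u = A e^{x} into the left-hand side.
Derivatives of the ansatz:
  u_tt = 0
  u_xx = A e^{x}
Term by term:
  t·u_tt = 0
  (t + 1)·u_xx = A t e^{x} + A e^{x}
So the left-hand side equals
  A t e^{x} + A e^{x}
This must equal f(x, t) identically; expanded, f = - 6 t e^{x} - 6 e^{x}.
Matching coefficients of the independent functions:
  [t e^{x}, e^{x}]:  A = -6
Solving: A = -6.
Check against the point condition:
  u(0, 0) = -6  ⟹  A = -6  ✓
Hence u(x, t) = - 6 e^{x}.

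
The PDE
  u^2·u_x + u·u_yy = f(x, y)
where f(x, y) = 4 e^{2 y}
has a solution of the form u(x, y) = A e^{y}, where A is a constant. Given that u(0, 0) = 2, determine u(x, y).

Substitute the ansatz u = A e^{y} into the left-hand side.
Derivatives of the ansatz:
  u_x = 0
  u_yy = A e^{y}
Term by term:
  u^2·u_x = 0
  u·u_yy = A^{2} e^{2 y}
So the left-hand side equals
  A^{2} e^{2 y}
This must equal f(x, y) = 4 e^{2 y} identically.
Matching coefficients of the independent functions:
  [e^{2 y}]:  A^{2} = 4
These equations allow (A) = (-2) or (2).
Impose the point condition(s):
  u(0, 0) = 2  ⟹  A = 2
Only A = 2 satisfies everything.
Hence u(x, y) = 2 e^{y}.

Answer: u(x, y) = 2 e^{y}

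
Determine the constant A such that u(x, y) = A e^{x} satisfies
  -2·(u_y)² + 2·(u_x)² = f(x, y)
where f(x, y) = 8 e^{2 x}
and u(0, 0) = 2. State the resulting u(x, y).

Substitute the ansatz u = A e^{x} into the left-hand side.
Derivatives of the ansatz:
  u_y = 0
  u_x = A e^{x}
Term by term:
  -2·(u_y)² = 0
  2·(u_x)² = 2 A^{2} e^{2 x}
So the left-hand side equals
  2 A^{2} e^{2 x}
This must equal f(x, y) = 8 e^{2 x} identically.
Matching coefficients of the independent functions:
  [e^{2 x}]:  2 A^{2} = 8
These equations allow (A) = (-2) or (2).
Impose the point condition(s):
  u(0, 0) = 2  ⟹  A = 2
Only A = 2 satisfies everything.
Hence u(x, y) = 2 e^{x}.

Answer: u(x, y) = 2 e^{x}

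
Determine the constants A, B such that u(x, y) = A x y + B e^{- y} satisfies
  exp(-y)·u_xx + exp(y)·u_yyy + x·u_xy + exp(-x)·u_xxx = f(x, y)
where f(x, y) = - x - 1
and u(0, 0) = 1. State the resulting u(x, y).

Answer: u(x, y) = - x y + e^{- y}

Derivation:
Substitute the ansatz u = A x y + B e^{- y} into the left-hand side.
Derivatives of the ansatz:
  u_xx = 0
  u_yyy = - B e^{- y}
  u_xy = A
  u_xxx = 0
Term by term:
  exp(-y)·u_xx = 0
  exp(y)·u_yyy = - B
  x·u_xy = A x
  exp(-x)·u_xxx = 0
So the left-hand side equals
  A x - B
This must equal f(x, y) = - x - 1 identically.
Matching coefficients of the independent functions:
  [constant term]:  - B = -1
  [x]:  A = -1
Solving: A = -1, B = 1.
Check against the point condition:
  u(0, 0) = 1  ⟹  B = 1  ✓
Hence u(x, y) = - x y + e^{- y}.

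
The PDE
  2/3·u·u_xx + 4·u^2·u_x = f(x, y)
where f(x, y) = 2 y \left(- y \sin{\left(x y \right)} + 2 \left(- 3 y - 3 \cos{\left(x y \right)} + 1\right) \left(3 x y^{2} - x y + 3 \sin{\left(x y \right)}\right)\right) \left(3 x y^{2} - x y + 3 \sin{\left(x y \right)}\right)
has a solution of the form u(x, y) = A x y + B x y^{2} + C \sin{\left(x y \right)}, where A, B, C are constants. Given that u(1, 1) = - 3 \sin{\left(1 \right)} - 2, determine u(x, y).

Substitute the ansatz u = A x y + B x y^{2} + C \sin{\left(x y \right)} into the left-hand side.
Derivatives of the ansatz:
  u_xx = - C y^{2} \sin{\left(x y \right)}
  u_x = A y + B y^{2} + C y \cos{\left(x y \right)}
Term by term:
  2/3·u·u_xx = - \frac{2 A C x y^{3} \sin{\left(x y \right)}}{3} - \frac{2 B C x y^{4} \sin{\left(x y \right)}}{3} - \frac{2 C^{2} y^{2} \sin^{2}{\left(x y \right)}}{3}
  4·u^2·u_x = 4 A^{3} x^{2} y^{3} + 12 A^{2} B x^{2} y^{4} + 4 A^{2} C x^{2} y^{3} \cos{\left(x y \right)} + 8 A^{2} C x y^{2} \sin{\left(x y \right)} + 12 A B^{2} x^{2} y^{5} + 8 A B C x^{2} y^{4} \cos{\left(x y \right)} + 16 A B C x y^{3} \sin{\left(x y \right)} + 8 A C^{2} x y^{2} \sin{\left(x y \right)} \cos{\left(x y \right)} + 4 A C^{2} y \sin^{2}{\left(x y \right)} + 4 B^{3} x^{2} y^{6} + 4 B^{2} C x^{2} y^{5} \cos{\left(x y \right)} + 8 B^{2} C x y^{4} \sin{\left(x y \right)} + 8 B C^{2} x y^{3} \sin{\left(x y \right)} \cos{\left(x y \right)} + 4 B C^{2} y^{2} \sin^{2}{\left(x y \right)} + 4 C^{3} y \sin^{2}{\left(x y \right)} \cos{\left(x y \right)}
So the left-hand side equals
  4 A^{3} x^{2} y^{3} + 12 A^{2} B x^{2} y^{4} + 4 A^{2} C x^{2} y^{3} \cos{\left(x y \right)} + 8 A^{2} C x y^{2} \sin{\left(x y \right)} + 12 A B^{2} x^{2} y^{5} + 8 A B C x^{2} y^{4} \cos{\left(x y \right)} + 16 A B C x y^{3} \sin{\left(x y \right)} + 8 A C^{2} x y^{2} \sin{\left(x y \right)} \cos{\left(x y \right)} + 4 A C^{2} y \sin^{2}{\left(x y \right)} - \frac{2 A C x y^{3} \sin{\left(x y \right)}}{3} + 4 B^{3} x^{2} y^{6} + 4 B^{2} C x^{2} y^{5} \cos{\left(x y \right)} + 8 B^{2} C x y^{4} \sin{\left(x y \right)} + 8 B C^{2} x y^{3} \sin{\left(x y \right)} \cos{\left(x y \right)} + 4 B C^{2} y^{2} \sin^{2}{\left(x y \right)} - \frac{2 B C x y^{4} \sin{\left(x y \right)}}{3} + 4 C^{3} y \sin^{2}{\left(x y \right)} \cos{\left(x y \right)} - \frac{2 C^{2} y^{2} \sin^{2}{\left(x y \right)}}{3}
This must equal f(x, y) identically; expanded, f = - 108 x^{2} y^{6} - 108 x^{2} y^{5} \cos{\left(x y \right)} + 108 x^{2} y^{5} + 72 x^{2} y^{4} \cos{\left(x y \right)} - 36 x^{2} y^{4} - 12 x^{2} y^{3} \cos{\left(x y \right)} + 4 x^{2} y^{3} - 222 x y^{4} \sin{\left(x y \right)} - 216 x y^{3} \sin{\left(x y \right)} \cos{\left(x y \right)} + 146 x y^{3} \sin{\left(x y \right)} + 72 x y^{2} \sin{\left(x y \right)} \cos{\left(x y \right)} - 24 x y^{2} \sin{\left(x y \right)} - 114 y^{2} \sin^{2}{\left(x y \right)} - 108 y \sin^{2}{\left(x y \right)} \cos{\left(x y \right)} + 36 y \sin^{2}{\left(x y \right)}.
Matching coefficients of the independent functions:
(each divided by its leading coefficient; functions giving the same equation are listed together)
  [x^{2} y^{3}]:  A^{3} - 1 = 0
  [x^{2} y^{4}]:  A^{2} B + 3 = 0
  [x^{2} y^{5}]:  A B^{2} - 9 = 0
  [x^{2} y^{6}]:  B^{3} + 27 = 0
  [y \sin^{2}{\left(x y \right)}, x y^{2} \sin{\left(x y \right)} \cos{\left(x y \right)}]:  A C^{2} - 9 = 0
  [y^{2} \sin^{2}{\left(x y \right)}]:  B C^{2} - \frac{C^{2}}{6} + \frac{57}{2} = 0
  [x y^{2} \sin{\left(x y \right)}, x^{2} y^{3} \cos{\left(x y \right)}]:  A^{2} C + 3 = 0
  [x y^{3} \sin{\left(x y \right)}]:  A B C - \frac{A C}{24} - \frac{73}{8} = 0
  [x y^{4} \sin{\left(x y \right)}]:  B^{2} C - \frac{B C}{12} + \frac{111}{4} = 0
  [x^{2} y^{4} \cos{\left(x y \right)}]:  A B C - 9 = 0
  [x^{2} y^{5} \cos{\left(x y \right)}]:  B^{2} C + 27 = 0
  [y \sin^{2}{\left(x y \right)} \cos{\left(x y \right)}]:  C^{3} + 27 = 0
  [x y^{3} \sin{\left(x y \right)} \cos{\left(x y \right)}]:  B C^{2} + 27 = 0
Solving: A = 1, B = -3, C = -3.
Check against the point condition:
  u(1, 1) = - 3 \sin{\left(1 \right)} - 2  ⟹  A + B + C \sin{\left(1 \right)} = - 3 \sin{\left(1 \right)} - 2  ✓
Hence u(x, y) = - 3 x y^{2} + x y - 3 \sin{\left(x y \right)}.

Answer: u(x, y) = - 3 x y^{2} + x y - 3 \sin{\left(x y \right)}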